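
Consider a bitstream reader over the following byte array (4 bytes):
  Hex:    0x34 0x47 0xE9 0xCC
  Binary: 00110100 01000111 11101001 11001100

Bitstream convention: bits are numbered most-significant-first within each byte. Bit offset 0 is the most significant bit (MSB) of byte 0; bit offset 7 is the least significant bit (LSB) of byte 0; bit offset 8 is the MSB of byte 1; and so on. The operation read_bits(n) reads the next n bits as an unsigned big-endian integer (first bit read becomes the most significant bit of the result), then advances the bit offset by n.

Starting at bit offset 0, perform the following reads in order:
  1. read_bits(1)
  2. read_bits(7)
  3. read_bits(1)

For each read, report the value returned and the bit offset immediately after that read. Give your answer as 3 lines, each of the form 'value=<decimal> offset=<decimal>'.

Answer: value=0 offset=1
value=52 offset=8
value=0 offset=9

Derivation:
Read 1: bits[0:1] width=1 -> value=0 (bin 0); offset now 1 = byte 0 bit 1; 31 bits remain
Read 2: bits[1:8] width=7 -> value=52 (bin 0110100); offset now 8 = byte 1 bit 0; 24 bits remain
Read 3: bits[8:9] width=1 -> value=0 (bin 0); offset now 9 = byte 1 bit 1; 23 bits remain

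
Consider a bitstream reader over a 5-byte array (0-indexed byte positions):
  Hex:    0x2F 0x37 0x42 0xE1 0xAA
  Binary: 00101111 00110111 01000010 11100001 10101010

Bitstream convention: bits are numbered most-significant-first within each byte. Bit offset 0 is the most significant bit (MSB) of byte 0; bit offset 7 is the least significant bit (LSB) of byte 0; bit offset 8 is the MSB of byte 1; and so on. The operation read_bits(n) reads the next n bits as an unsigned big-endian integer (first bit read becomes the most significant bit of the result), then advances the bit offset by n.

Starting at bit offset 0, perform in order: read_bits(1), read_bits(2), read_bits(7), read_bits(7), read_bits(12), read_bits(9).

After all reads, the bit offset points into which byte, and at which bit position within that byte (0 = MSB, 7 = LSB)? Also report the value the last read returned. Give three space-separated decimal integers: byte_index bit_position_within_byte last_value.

Read 1: bits[0:1] width=1 -> value=0 (bin 0); offset now 1 = byte 0 bit 1; 39 bits remain
Read 2: bits[1:3] width=2 -> value=1 (bin 01); offset now 3 = byte 0 bit 3; 37 bits remain
Read 3: bits[3:10] width=7 -> value=60 (bin 0111100); offset now 10 = byte 1 bit 2; 30 bits remain
Read 4: bits[10:17] width=7 -> value=110 (bin 1101110); offset now 17 = byte 2 bit 1; 23 bits remain
Read 5: bits[17:29] width=12 -> value=2140 (bin 100001011100); offset now 29 = byte 3 bit 5; 11 bits remain
Read 6: bits[29:38] width=9 -> value=106 (bin 001101010); offset now 38 = byte 4 bit 6; 2 bits remain

Answer: 4 6 106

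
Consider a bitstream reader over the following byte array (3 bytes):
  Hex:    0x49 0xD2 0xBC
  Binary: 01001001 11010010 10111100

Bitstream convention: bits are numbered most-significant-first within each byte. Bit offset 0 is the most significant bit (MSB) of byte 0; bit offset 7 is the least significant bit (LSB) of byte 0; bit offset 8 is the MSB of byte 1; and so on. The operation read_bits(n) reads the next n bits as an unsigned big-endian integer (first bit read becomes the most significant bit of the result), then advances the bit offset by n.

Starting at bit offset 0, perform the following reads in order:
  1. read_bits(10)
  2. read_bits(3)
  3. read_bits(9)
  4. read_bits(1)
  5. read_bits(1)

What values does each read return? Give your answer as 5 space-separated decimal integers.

Read 1: bits[0:10] width=10 -> value=295 (bin 0100100111); offset now 10 = byte 1 bit 2; 14 bits remain
Read 2: bits[10:13] width=3 -> value=2 (bin 010); offset now 13 = byte 1 bit 5; 11 bits remain
Read 3: bits[13:22] width=9 -> value=175 (bin 010101111); offset now 22 = byte 2 bit 6; 2 bits remain
Read 4: bits[22:23] width=1 -> value=0 (bin 0); offset now 23 = byte 2 bit 7; 1 bits remain
Read 5: bits[23:24] width=1 -> value=0 (bin 0); offset now 24 = byte 3 bit 0; 0 bits remain

Answer: 295 2 175 0 0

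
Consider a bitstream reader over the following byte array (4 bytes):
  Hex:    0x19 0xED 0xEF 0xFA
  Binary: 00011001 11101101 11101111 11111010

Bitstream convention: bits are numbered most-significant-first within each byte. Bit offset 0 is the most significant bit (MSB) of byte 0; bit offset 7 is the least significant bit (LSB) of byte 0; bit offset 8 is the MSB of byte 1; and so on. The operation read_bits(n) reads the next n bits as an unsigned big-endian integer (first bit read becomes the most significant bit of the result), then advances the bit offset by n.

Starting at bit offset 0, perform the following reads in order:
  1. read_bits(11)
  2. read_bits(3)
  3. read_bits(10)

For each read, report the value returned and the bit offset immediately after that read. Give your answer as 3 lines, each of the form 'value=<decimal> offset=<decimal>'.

Answer: value=207 offset=11
value=3 offset=14
value=495 offset=24

Derivation:
Read 1: bits[0:11] width=11 -> value=207 (bin 00011001111); offset now 11 = byte 1 bit 3; 21 bits remain
Read 2: bits[11:14] width=3 -> value=3 (bin 011); offset now 14 = byte 1 bit 6; 18 bits remain
Read 3: bits[14:24] width=10 -> value=495 (bin 0111101111); offset now 24 = byte 3 bit 0; 8 bits remain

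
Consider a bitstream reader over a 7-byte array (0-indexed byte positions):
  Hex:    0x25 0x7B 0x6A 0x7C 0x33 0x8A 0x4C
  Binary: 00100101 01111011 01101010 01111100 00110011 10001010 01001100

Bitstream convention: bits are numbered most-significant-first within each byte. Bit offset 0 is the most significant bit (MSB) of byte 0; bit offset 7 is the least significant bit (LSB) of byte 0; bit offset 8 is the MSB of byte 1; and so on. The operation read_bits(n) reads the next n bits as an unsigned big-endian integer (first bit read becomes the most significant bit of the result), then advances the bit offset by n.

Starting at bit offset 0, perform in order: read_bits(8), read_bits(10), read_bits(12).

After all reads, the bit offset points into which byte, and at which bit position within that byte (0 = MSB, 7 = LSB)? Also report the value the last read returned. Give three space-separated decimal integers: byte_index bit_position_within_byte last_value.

Read 1: bits[0:8] width=8 -> value=37 (bin 00100101); offset now 8 = byte 1 bit 0; 48 bits remain
Read 2: bits[8:18] width=10 -> value=493 (bin 0111101101); offset now 18 = byte 2 bit 2; 38 bits remain
Read 3: bits[18:30] width=12 -> value=2719 (bin 101010011111); offset now 30 = byte 3 bit 6; 26 bits remain

Answer: 3 6 2719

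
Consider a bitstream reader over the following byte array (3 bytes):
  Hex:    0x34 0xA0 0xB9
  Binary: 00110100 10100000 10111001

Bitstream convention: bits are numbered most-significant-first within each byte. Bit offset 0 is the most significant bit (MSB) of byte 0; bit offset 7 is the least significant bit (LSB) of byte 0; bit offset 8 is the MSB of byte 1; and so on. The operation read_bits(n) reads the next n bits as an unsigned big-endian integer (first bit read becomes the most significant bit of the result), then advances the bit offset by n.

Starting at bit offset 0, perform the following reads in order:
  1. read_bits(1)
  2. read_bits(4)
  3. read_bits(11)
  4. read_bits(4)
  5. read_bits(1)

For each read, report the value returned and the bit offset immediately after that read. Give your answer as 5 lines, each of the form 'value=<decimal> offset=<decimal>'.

Read 1: bits[0:1] width=1 -> value=0 (bin 0); offset now 1 = byte 0 bit 1; 23 bits remain
Read 2: bits[1:5] width=4 -> value=6 (bin 0110); offset now 5 = byte 0 bit 5; 19 bits remain
Read 3: bits[5:16] width=11 -> value=1184 (bin 10010100000); offset now 16 = byte 2 bit 0; 8 bits remain
Read 4: bits[16:20] width=4 -> value=11 (bin 1011); offset now 20 = byte 2 bit 4; 4 bits remain
Read 5: bits[20:21] width=1 -> value=1 (bin 1); offset now 21 = byte 2 bit 5; 3 bits remain

Answer: value=0 offset=1
value=6 offset=5
value=1184 offset=16
value=11 offset=20
value=1 offset=21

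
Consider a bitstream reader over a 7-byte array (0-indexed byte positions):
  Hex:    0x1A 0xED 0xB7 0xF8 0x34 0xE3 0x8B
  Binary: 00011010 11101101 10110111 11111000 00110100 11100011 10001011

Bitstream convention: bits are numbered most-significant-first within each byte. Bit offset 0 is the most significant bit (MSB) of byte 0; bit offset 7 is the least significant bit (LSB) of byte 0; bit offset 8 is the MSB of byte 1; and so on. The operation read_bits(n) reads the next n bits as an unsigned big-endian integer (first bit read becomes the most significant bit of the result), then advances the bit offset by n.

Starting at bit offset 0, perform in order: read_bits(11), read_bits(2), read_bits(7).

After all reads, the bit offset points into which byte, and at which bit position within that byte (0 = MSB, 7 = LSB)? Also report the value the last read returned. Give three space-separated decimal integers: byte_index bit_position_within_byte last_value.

Answer: 2 4 91

Derivation:
Read 1: bits[0:11] width=11 -> value=215 (bin 00011010111); offset now 11 = byte 1 bit 3; 45 bits remain
Read 2: bits[11:13] width=2 -> value=1 (bin 01); offset now 13 = byte 1 bit 5; 43 bits remain
Read 3: bits[13:20] width=7 -> value=91 (bin 1011011); offset now 20 = byte 2 bit 4; 36 bits remain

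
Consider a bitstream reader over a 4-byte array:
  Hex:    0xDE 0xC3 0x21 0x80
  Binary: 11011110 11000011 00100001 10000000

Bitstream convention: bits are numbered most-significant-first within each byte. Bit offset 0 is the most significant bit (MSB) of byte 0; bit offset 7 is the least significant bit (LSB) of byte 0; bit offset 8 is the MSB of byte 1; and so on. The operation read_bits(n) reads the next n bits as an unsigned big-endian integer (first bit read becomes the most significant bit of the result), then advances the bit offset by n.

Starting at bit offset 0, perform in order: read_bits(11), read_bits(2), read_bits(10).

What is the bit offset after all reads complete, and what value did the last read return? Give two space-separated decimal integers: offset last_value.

Answer: 23 400

Derivation:
Read 1: bits[0:11] width=11 -> value=1782 (bin 11011110110); offset now 11 = byte 1 bit 3; 21 bits remain
Read 2: bits[11:13] width=2 -> value=0 (bin 00); offset now 13 = byte 1 bit 5; 19 bits remain
Read 3: bits[13:23] width=10 -> value=400 (bin 0110010000); offset now 23 = byte 2 bit 7; 9 bits remain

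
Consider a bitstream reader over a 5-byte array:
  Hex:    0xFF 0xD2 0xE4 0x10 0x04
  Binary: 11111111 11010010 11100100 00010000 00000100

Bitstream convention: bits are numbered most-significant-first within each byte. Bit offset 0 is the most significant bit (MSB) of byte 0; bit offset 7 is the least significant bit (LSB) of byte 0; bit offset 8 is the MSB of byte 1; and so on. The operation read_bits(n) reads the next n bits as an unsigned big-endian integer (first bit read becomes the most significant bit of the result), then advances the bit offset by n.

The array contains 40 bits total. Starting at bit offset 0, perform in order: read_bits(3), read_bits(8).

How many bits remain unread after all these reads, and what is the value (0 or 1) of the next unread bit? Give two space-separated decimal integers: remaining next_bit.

Answer: 29 1

Derivation:
Read 1: bits[0:3] width=3 -> value=7 (bin 111); offset now 3 = byte 0 bit 3; 37 bits remain
Read 2: bits[3:11] width=8 -> value=254 (bin 11111110); offset now 11 = byte 1 bit 3; 29 bits remain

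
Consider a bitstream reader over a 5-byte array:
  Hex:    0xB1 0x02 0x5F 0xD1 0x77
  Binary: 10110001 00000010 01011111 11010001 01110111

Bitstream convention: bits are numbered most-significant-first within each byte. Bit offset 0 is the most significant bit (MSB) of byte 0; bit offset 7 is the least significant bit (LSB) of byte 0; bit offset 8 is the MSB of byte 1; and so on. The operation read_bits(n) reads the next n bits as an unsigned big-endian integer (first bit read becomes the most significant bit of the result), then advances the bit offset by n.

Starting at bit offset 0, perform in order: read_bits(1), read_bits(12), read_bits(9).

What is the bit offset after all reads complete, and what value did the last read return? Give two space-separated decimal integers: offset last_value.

Answer: 22 151

Derivation:
Read 1: bits[0:1] width=1 -> value=1 (bin 1); offset now 1 = byte 0 bit 1; 39 bits remain
Read 2: bits[1:13] width=12 -> value=1568 (bin 011000100000); offset now 13 = byte 1 bit 5; 27 bits remain
Read 3: bits[13:22] width=9 -> value=151 (bin 010010111); offset now 22 = byte 2 bit 6; 18 bits remain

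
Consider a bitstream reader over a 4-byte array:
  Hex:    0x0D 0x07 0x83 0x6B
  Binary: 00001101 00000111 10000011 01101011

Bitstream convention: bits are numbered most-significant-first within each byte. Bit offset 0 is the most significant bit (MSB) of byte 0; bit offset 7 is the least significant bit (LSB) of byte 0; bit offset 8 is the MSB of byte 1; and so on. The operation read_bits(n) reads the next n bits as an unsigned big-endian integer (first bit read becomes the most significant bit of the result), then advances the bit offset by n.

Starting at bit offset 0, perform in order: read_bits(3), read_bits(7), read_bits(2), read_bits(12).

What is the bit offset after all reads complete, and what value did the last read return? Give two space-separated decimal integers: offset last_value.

Read 1: bits[0:3] width=3 -> value=0 (bin 000); offset now 3 = byte 0 bit 3; 29 bits remain
Read 2: bits[3:10] width=7 -> value=52 (bin 0110100); offset now 10 = byte 1 bit 2; 22 bits remain
Read 3: bits[10:12] width=2 -> value=0 (bin 00); offset now 12 = byte 1 bit 4; 20 bits remain
Read 4: bits[12:24] width=12 -> value=1923 (bin 011110000011); offset now 24 = byte 3 bit 0; 8 bits remain

Answer: 24 1923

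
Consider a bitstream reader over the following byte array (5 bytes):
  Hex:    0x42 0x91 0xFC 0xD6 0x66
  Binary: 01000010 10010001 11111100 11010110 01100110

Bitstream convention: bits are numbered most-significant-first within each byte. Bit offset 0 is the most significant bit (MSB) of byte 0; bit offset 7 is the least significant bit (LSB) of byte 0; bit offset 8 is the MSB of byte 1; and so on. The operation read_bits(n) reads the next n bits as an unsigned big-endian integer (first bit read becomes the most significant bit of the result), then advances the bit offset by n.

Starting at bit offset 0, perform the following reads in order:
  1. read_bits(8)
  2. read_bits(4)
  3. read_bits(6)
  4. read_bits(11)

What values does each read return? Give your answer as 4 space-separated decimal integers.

Read 1: bits[0:8] width=8 -> value=66 (bin 01000010); offset now 8 = byte 1 bit 0; 32 bits remain
Read 2: bits[8:12] width=4 -> value=9 (bin 1001); offset now 12 = byte 1 bit 4; 28 bits remain
Read 3: bits[12:18] width=6 -> value=7 (bin 000111); offset now 18 = byte 2 bit 2; 22 bits remain
Read 4: bits[18:29] width=11 -> value=1946 (bin 11110011010); offset now 29 = byte 3 bit 5; 11 bits remain

Answer: 66 9 7 1946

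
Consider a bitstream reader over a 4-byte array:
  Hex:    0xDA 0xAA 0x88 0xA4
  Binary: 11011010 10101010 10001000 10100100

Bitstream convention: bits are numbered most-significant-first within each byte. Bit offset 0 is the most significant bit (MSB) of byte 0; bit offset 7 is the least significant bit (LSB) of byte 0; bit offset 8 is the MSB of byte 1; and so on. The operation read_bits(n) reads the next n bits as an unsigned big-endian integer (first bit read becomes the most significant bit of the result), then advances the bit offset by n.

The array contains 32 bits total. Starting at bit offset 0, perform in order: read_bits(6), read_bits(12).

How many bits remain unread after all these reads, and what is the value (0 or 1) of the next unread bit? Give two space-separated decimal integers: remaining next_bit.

Answer: 14 0

Derivation:
Read 1: bits[0:6] width=6 -> value=54 (bin 110110); offset now 6 = byte 0 bit 6; 26 bits remain
Read 2: bits[6:18] width=12 -> value=2730 (bin 101010101010); offset now 18 = byte 2 bit 2; 14 bits remain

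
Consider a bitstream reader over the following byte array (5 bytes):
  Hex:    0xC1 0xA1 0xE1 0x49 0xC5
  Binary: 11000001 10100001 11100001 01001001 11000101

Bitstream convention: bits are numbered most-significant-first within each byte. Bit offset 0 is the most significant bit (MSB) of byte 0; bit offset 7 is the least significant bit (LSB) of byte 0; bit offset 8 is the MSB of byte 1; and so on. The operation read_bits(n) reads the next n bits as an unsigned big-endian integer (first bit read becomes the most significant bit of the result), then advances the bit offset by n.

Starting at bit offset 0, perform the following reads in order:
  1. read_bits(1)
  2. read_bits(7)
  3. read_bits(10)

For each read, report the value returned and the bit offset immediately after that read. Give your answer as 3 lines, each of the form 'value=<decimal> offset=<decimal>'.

Read 1: bits[0:1] width=1 -> value=1 (bin 1); offset now 1 = byte 0 bit 1; 39 bits remain
Read 2: bits[1:8] width=7 -> value=65 (bin 1000001); offset now 8 = byte 1 bit 0; 32 bits remain
Read 3: bits[8:18] width=10 -> value=647 (bin 1010000111); offset now 18 = byte 2 bit 2; 22 bits remain

Answer: value=1 offset=1
value=65 offset=8
value=647 offset=18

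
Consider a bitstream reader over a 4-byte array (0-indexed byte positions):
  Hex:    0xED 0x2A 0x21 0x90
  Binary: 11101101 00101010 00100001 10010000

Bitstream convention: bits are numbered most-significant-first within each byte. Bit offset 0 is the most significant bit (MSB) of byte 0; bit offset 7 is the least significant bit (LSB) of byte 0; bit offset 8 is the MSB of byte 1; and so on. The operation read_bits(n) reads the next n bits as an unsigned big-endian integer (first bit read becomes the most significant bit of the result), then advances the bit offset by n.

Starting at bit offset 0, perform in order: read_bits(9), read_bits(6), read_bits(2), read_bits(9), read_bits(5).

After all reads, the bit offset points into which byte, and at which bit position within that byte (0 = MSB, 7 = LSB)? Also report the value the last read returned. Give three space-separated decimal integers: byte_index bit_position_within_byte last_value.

Answer: 3 7 8

Derivation:
Read 1: bits[0:9] width=9 -> value=474 (bin 111011010); offset now 9 = byte 1 bit 1; 23 bits remain
Read 2: bits[9:15] width=6 -> value=21 (bin 010101); offset now 15 = byte 1 bit 7; 17 bits remain
Read 3: bits[15:17] width=2 -> value=0 (bin 00); offset now 17 = byte 2 bit 1; 15 bits remain
Read 4: bits[17:26] width=9 -> value=134 (bin 010000110); offset now 26 = byte 3 bit 2; 6 bits remain
Read 5: bits[26:31] width=5 -> value=8 (bin 01000); offset now 31 = byte 3 bit 7; 1 bits remain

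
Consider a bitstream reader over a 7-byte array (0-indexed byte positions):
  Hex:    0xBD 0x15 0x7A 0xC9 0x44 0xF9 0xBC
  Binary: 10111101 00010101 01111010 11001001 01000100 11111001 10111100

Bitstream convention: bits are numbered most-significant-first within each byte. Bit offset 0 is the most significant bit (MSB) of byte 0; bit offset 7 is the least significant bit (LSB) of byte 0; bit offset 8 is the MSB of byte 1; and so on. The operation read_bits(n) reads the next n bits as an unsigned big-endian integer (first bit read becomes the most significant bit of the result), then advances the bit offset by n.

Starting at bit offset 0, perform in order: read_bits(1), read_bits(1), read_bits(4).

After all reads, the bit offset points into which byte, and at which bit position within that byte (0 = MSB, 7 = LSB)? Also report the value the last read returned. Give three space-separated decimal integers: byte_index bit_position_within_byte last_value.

Read 1: bits[0:1] width=1 -> value=1 (bin 1); offset now 1 = byte 0 bit 1; 55 bits remain
Read 2: bits[1:2] width=1 -> value=0 (bin 0); offset now 2 = byte 0 bit 2; 54 bits remain
Read 3: bits[2:6] width=4 -> value=15 (bin 1111); offset now 6 = byte 0 bit 6; 50 bits remain

Answer: 0 6 15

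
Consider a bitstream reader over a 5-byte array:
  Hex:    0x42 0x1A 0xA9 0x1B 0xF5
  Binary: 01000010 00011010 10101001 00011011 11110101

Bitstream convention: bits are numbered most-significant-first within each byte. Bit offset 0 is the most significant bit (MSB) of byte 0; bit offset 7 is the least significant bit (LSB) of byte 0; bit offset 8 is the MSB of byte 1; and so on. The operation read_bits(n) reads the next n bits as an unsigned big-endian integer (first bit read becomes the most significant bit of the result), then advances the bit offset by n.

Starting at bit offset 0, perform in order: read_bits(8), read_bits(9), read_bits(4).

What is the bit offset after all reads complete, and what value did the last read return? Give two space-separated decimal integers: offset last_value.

Answer: 21 5

Derivation:
Read 1: bits[0:8] width=8 -> value=66 (bin 01000010); offset now 8 = byte 1 bit 0; 32 bits remain
Read 2: bits[8:17] width=9 -> value=53 (bin 000110101); offset now 17 = byte 2 bit 1; 23 bits remain
Read 3: bits[17:21] width=4 -> value=5 (bin 0101); offset now 21 = byte 2 bit 5; 19 bits remain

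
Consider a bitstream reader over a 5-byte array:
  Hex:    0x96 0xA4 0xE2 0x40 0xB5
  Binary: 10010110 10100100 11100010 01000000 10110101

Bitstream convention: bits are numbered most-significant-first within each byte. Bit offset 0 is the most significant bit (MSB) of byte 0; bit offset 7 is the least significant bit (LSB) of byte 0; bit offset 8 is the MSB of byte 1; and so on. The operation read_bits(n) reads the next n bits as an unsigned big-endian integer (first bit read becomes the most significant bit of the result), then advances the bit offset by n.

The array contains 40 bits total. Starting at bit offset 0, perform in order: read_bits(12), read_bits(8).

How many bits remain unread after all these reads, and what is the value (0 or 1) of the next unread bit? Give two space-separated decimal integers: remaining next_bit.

Read 1: bits[0:12] width=12 -> value=2410 (bin 100101101010); offset now 12 = byte 1 bit 4; 28 bits remain
Read 2: bits[12:20] width=8 -> value=78 (bin 01001110); offset now 20 = byte 2 bit 4; 20 bits remain

Answer: 20 0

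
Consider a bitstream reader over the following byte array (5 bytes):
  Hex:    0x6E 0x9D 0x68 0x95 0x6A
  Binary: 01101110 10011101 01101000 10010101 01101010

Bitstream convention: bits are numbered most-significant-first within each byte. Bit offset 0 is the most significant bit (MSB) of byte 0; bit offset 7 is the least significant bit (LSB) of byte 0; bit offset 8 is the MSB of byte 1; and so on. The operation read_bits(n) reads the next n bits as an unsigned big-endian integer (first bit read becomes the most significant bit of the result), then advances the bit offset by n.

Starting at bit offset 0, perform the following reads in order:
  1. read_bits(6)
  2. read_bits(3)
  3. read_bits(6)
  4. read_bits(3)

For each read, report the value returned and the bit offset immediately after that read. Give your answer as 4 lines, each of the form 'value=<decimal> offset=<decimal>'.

Read 1: bits[0:6] width=6 -> value=27 (bin 011011); offset now 6 = byte 0 bit 6; 34 bits remain
Read 2: bits[6:9] width=3 -> value=5 (bin 101); offset now 9 = byte 1 bit 1; 31 bits remain
Read 3: bits[9:15] width=6 -> value=14 (bin 001110); offset now 15 = byte 1 bit 7; 25 bits remain
Read 4: bits[15:18] width=3 -> value=5 (bin 101); offset now 18 = byte 2 bit 2; 22 bits remain

Answer: value=27 offset=6
value=5 offset=9
value=14 offset=15
value=5 offset=18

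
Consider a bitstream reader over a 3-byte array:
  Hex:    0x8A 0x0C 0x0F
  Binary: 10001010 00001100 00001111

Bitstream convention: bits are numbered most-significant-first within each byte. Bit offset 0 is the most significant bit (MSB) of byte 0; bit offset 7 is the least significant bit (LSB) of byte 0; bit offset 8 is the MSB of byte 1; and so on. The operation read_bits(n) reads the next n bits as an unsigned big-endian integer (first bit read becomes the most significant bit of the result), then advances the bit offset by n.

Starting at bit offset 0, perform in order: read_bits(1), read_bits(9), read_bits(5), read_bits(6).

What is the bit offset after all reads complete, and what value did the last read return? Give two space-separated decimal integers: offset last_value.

Answer: 21 1

Derivation:
Read 1: bits[0:1] width=1 -> value=1 (bin 1); offset now 1 = byte 0 bit 1; 23 bits remain
Read 2: bits[1:10] width=9 -> value=40 (bin 000101000); offset now 10 = byte 1 bit 2; 14 bits remain
Read 3: bits[10:15] width=5 -> value=6 (bin 00110); offset now 15 = byte 1 bit 7; 9 bits remain
Read 4: bits[15:21] width=6 -> value=1 (bin 000001); offset now 21 = byte 2 bit 5; 3 bits remain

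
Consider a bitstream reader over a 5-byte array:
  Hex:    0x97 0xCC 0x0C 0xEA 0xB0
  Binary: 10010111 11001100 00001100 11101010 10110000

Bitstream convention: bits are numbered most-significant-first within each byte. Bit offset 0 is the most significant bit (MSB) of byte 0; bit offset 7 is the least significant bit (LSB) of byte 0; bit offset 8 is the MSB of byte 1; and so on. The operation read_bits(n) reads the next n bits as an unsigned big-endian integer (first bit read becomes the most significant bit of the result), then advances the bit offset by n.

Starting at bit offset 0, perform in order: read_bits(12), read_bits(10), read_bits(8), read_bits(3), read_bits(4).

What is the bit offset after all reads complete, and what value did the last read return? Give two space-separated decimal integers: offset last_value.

Answer: 37 6

Derivation:
Read 1: bits[0:12] width=12 -> value=2428 (bin 100101111100); offset now 12 = byte 1 bit 4; 28 bits remain
Read 2: bits[12:22] width=10 -> value=771 (bin 1100000011); offset now 22 = byte 2 bit 6; 18 bits remain
Read 3: bits[22:30] width=8 -> value=58 (bin 00111010); offset now 30 = byte 3 bit 6; 10 bits remain
Read 4: bits[30:33] width=3 -> value=5 (bin 101); offset now 33 = byte 4 bit 1; 7 bits remain
Read 5: bits[33:37] width=4 -> value=6 (bin 0110); offset now 37 = byte 4 bit 5; 3 bits remain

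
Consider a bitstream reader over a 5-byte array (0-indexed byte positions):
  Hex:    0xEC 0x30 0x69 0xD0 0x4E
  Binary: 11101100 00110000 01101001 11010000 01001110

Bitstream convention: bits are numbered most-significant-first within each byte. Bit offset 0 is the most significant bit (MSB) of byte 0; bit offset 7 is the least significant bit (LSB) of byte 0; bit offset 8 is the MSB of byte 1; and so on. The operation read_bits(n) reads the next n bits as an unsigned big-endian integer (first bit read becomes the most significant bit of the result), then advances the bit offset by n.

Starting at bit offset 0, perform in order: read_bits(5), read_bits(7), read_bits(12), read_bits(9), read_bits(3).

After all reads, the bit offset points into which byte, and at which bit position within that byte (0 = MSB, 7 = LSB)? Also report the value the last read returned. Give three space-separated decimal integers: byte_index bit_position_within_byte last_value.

Answer: 4 4 4

Derivation:
Read 1: bits[0:5] width=5 -> value=29 (bin 11101); offset now 5 = byte 0 bit 5; 35 bits remain
Read 2: bits[5:12] width=7 -> value=67 (bin 1000011); offset now 12 = byte 1 bit 4; 28 bits remain
Read 3: bits[12:24] width=12 -> value=105 (bin 000001101001); offset now 24 = byte 3 bit 0; 16 bits remain
Read 4: bits[24:33] width=9 -> value=416 (bin 110100000); offset now 33 = byte 4 bit 1; 7 bits remain
Read 5: bits[33:36] width=3 -> value=4 (bin 100); offset now 36 = byte 4 bit 4; 4 bits remain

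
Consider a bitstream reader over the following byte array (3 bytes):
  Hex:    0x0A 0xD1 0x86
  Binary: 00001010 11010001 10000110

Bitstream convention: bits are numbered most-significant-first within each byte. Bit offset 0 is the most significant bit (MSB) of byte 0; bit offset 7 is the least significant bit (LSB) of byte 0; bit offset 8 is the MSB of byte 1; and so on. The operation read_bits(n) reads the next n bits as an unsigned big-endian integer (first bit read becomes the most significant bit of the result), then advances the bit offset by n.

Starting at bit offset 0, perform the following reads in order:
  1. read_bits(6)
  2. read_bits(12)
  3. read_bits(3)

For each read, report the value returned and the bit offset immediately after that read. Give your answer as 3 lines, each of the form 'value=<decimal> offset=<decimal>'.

Read 1: bits[0:6] width=6 -> value=2 (bin 000010); offset now 6 = byte 0 bit 6; 18 bits remain
Read 2: bits[6:18] width=12 -> value=2886 (bin 101101000110); offset now 18 = byte 2 bit 2; 6 bits remain
Read 3: bits[18:21] width=3 -> value=0 (bin 000); offset now 21 = byte 2 bit 5; 3 bits remain

Answer: value=2 offset=6
value=2886 offset=18
value=0 offset=21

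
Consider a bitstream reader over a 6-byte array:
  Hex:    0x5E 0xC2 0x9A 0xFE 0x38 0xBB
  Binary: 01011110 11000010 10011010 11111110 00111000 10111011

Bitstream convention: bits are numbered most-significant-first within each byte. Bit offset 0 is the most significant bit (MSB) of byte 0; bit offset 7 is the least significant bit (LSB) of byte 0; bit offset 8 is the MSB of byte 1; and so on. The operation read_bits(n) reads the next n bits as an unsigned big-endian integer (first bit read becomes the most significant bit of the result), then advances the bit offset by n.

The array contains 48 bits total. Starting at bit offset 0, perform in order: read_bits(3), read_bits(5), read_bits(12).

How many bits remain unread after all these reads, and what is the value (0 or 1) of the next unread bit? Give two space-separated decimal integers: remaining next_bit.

Read 1: bits[0:3] width=3 -> value=2 (bin 010); offset now 3 = byte 0 bit 3; 45 bits remain
Read 2: bits[3:8] width=5 -> value=30 (bin 11110); offset now 8 = byte 1 bit 0; 40 bits remain
Read 3: bits[8:20] width=12 -> value=3113 (bin 110000101001); offset now 20 = byte 2 bit 4; 28 bits remain

Answer: 28 1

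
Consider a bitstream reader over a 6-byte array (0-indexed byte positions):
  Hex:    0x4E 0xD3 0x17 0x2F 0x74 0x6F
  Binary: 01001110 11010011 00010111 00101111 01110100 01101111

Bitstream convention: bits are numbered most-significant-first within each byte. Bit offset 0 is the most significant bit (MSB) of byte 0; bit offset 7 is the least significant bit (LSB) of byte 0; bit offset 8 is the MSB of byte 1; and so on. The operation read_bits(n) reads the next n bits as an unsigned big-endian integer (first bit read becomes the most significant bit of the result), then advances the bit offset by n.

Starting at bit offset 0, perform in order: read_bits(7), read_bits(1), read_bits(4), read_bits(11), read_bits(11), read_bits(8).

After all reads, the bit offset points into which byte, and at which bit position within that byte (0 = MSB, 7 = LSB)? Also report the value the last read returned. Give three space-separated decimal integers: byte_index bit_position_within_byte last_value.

Read 1: bits[0:7] width=7 -> value=39 (bin 0100111); offset now 7 = byte 0 bit 7; 41 bits remain
Read 2: bits[7:8] width=1 -> value=0 (bin 0); offset now 8 = byte 1 bit 0; 40 bits remain
Read 3: bits[8:12] width=4 -> value=13 (bin 1101); offset now 12 = byte 1 bit 4; 36 bits remain
Read 4: bits[12:23] width=11 -> value=395 (bin 00110001011); offset now 23 = byte 2 bit 7; 25 bits remain
Read 5: bits[23:34] width=11 -> value=1213 (bin 10010111101); offset now 34 = byte 4 bit 2; 14 bits remain
Read 6: bits[34:42] width=8 -> value=209 (bin 11010001); offset now 42 = byte 5 bit 2; 6 bits remain

Answer: 5 2 209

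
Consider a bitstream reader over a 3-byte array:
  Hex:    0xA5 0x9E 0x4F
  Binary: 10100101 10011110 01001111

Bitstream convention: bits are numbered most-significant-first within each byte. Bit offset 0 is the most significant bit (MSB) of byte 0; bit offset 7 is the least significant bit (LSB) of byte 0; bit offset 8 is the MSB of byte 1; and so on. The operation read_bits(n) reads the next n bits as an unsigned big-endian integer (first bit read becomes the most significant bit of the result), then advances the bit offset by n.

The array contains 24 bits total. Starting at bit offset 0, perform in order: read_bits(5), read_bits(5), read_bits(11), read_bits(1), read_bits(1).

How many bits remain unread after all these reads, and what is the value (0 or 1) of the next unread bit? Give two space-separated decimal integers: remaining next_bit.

Answer: 1 1

Derivation:
Read 1: bits[0:5] width=5 -> value=20 (bin 10100); offset now 5 = byte 0 bit 5; 19 bits remain
Read 2: bits[5:10] width=5 -> value=22 (bin 10110); offset now 10 = byte 1 bit 2; 14 bits remain
Read 3: bits[10:21] width=11 -> value=969 (bin 01111001001); offset now 21 = byte 2 bit 5; 3 bits remain
Read 4: bits[21:22] width=1 -> value=1 (bin 1); offset now 22 = byte 2 bit 6; 2 bits remain
Read 5: bits[22:23] width=1 -> value=1 (bin 1); offset now 23 = byte 2 bit 7; 1 bits remain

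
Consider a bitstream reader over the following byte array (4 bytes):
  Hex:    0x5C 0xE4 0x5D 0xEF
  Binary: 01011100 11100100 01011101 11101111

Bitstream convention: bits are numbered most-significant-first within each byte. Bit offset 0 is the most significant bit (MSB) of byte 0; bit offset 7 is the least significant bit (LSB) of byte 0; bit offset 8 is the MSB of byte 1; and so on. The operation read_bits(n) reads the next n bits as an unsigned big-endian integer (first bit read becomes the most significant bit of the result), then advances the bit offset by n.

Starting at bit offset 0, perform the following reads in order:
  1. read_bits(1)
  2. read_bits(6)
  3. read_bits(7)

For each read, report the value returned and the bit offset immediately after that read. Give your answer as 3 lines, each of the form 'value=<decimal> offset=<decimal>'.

Read 1: bits[0:1] width=1 -> value=0 (bin 0); offset now 1 = byte 0 bit 1; 31 bits remain
Read 2: bits[1:7] width=6 -> value=46 (bin 101110); offset now 7 = byte 0 bit 7; 25 bits remain
Read 3: bits[7:14] width=7 -> value=57 (bin 0111001); offset now 14 = byte 1 bit 6; 18 bits remain

Answer: value=0 offset=1
value=46 offset=7
value=57 offset=14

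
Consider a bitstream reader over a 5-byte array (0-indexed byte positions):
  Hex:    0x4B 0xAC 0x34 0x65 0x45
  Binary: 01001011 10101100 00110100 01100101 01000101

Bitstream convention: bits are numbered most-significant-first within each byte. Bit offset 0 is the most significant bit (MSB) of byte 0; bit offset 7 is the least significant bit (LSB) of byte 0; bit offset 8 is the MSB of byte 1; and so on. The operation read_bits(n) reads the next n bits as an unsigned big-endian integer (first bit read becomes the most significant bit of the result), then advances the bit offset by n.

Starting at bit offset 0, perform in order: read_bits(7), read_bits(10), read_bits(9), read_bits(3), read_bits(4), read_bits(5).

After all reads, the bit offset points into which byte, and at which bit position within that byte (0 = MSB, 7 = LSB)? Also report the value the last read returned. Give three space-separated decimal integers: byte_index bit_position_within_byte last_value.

Answer: 4 6 17

Derivation:
Read 1: bits[0:7] width=7 -> value=37 (bin 0100101); offset now 7 = byte 0 bit 7; 33 bits remain
Read 2: bits[7:17] width=10 -> value=856 (bin 1101011000); offset now 17 = byte 2 bit 1; 23 bits remain
Read 3: bits[17:26] width=9 -> value=209 (bin 011010001); offset now 26 = byte 3 bit 2; 14 bits remain
Read 4: bits[26:29] width=3 -> value=4 (bin 100); offset now 29 = byte 3 bit 5; 11 bits remain
Read 5: bits[29:33] width=4 -> value=10 (bin 1010); offset now 33 = byte 4 bit 1; 7 bits remain
Read 6: bits[33:38] width=5 -> value=17 (bin 10001); offset now 38 = byte 4 bit 6; 2 bits remain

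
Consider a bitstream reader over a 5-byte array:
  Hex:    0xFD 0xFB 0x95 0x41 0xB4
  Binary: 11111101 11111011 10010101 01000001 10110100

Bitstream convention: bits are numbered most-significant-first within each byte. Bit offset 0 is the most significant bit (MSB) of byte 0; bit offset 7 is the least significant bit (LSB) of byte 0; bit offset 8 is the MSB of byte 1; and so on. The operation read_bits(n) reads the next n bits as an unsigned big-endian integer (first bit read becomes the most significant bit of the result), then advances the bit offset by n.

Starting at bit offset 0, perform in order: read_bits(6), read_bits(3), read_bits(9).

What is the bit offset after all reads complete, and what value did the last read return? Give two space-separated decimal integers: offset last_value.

Read 1: bits[0:6] width=6 -> value=63 (bin 111111); offset now 6 = byte 0 bit 6; 34 bits remain
Read 2: bits[6:9] width=3 -> value=3 (bin 011); offset now 9 = byte 1 bit 1; 31 bits remain
Read 3: bits[9:18] width=9 -> value=494 (bin 111101110); offset now 18 = byte 2 bit 2; 22 bits remain

Answer: 18 494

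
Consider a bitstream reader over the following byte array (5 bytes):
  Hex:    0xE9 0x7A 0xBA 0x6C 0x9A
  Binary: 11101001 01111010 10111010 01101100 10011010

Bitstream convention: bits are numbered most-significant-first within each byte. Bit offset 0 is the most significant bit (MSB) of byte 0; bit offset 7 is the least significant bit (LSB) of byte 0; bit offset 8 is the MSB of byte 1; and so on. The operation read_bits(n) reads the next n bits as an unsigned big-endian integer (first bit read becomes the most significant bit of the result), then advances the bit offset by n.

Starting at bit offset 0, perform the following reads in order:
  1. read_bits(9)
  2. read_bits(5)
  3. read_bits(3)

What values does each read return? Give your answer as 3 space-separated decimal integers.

Read 1: bits[0:9] width=9 -> value=466 (bin 111010010); offset now 9 = byte 1 bit 1; 31 bits remain
Read 2: bits[9:14] width=5 -> value=30 (bin 11110); offset now 14 = byte 1 bit 6; 26 bits remain
Read 3: bits[14:17] width=3 -> value=5 (bin 101); offset now 17 = byte 2 bit 1; 23 bits remain

Answer: 466 30 5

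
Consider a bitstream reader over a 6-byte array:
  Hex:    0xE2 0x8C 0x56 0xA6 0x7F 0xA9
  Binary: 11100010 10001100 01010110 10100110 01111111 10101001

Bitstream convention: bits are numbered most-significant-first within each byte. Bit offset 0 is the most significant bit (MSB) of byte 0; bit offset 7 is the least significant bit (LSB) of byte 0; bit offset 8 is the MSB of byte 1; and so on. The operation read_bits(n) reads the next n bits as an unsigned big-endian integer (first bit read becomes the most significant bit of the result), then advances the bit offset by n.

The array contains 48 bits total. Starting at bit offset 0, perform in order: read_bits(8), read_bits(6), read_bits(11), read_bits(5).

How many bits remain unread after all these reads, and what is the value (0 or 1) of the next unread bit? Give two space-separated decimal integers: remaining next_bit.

Answer: 18 1

Derivation:
Read 1: bits[0:8] width=8 -> value=226 (bin 11100010); offset now 8 = byte 1 bit 0; 40 bits remain
Read 2: bits[8:14] width=6 -> value=35 (bin 100011); offset now 14 = byte 1 bit 6; 34 bits remain
Read 3: bits[14:25] width=11 -> value=173 (bin 00010101101); offset now 25 = byte 3 bit 1; 23 bits remain
Read 4: bits[25:30] width=5 -> value=9 (bin 01001); offset now 30 = byte 3 bit 6; 18 bits remain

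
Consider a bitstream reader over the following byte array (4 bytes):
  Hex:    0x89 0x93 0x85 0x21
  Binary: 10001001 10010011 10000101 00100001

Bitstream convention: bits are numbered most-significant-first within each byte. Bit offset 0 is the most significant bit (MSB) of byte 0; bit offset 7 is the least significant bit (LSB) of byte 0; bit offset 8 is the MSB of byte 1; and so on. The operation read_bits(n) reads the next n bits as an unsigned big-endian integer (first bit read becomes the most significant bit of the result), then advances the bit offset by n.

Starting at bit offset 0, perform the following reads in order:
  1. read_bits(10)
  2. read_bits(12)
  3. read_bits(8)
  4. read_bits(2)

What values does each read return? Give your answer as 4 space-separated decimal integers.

Read 1: bits[0:10] width=10 -> value=550 (bin 1000100110); offset now 10 = byte 1 bit 2; 22 bits remain
Read 2: bits[10:22] width=12 -> value=1249 (bin 010011100001); offset now 22 = byte 2 bit 6; 10 bits remain
Read 3: bits[22:30] width=8 -> value=72 (bin 01001000); offset now 30 = byte 3 bit 6; 2 bits remain
Read 4: bits[30:32] width=2 -> value=1 (bin 01); offset now 32 = byte 4 bit 0; 0 bits remain

Answer: 550 1249 72 1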